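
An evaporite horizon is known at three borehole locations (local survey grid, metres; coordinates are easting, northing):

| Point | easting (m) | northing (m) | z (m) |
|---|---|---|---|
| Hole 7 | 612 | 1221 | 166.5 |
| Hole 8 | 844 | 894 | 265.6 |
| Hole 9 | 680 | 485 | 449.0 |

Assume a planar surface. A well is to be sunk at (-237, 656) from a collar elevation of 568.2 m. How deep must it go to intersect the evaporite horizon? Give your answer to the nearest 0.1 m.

66.9 m

Two edge vectors: Hole 7→Hole 8 = (232, -327, 99.1), Hole 7→Hole 9 = (68, -736, 282.5).
Normal n = (Hole 7→Hole 8) × (Hole 7→Hole 9) = (-19439.9, -58801.2, -148516).
So ∂z/∂easting = −n_x/n_z = −0.130894 and ∂z/∂northing = −n_y/n_z = −0.395925.
Intercept c from Hole 7: 166.5 + 80.11 + 483.42 = 730.03.
At (-237, 656): z_contact = 31.02 − 259.73 + 730.03 = 501.33 m.
Depth below ground = 568.2 − 501.33 = 66.9 m.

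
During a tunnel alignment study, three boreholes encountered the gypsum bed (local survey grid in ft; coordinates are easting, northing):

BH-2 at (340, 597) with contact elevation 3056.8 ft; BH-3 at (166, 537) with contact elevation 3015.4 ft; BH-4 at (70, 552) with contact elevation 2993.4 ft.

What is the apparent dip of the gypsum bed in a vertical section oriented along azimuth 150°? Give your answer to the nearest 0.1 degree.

Let the plane be z = a·easting + b·northing + c.
BH-3−BH-2: −174a − 60b = −41.4;  BH-4−BH-2: −270a − 45b = −63.4.
Solving gives a = 0.23190, b = 0.01749.
Unit vector along 150° is (sin 150°, cos 150°) = (0.5000, -0.8660).
Slope in that direction = a·(0.5000) + b·(-0.8660) = 0.10080.
Apparent dip = arctan|0.10080| = 5.8° (true dip is 13.1°, so apparent ≤ true as expected).

5.8°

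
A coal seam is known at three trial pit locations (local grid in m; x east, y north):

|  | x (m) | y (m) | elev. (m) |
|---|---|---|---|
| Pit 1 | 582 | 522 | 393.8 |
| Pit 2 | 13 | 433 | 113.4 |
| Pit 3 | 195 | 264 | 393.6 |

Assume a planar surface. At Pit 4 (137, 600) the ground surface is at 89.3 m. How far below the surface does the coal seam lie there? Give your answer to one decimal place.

Two edge vectors: Pit 1→Pit 2 = (-569, -89, -280.4), Pit 1→Pit 3 = (-387, -258, -0.2).
Normal n = (Pit 1→Pit 2) × (Pit 1→Pit 3) = (-72325.4, 108401, 112359).
So ∂z/∂x = −n_x/n_z = 0.64370 and ∂z/∂y = −n_y/n_z = −0.96477.
Intercept c from Pit 1: 393.8 − 374.63 + 503.61 = 522.78.
At (137, 600): z_contact = 88.19 − 578.86 + 522.78 = 32.10 m.
Depth below ground = 89.3 − 32.10 = 57.2 m.

57.2 m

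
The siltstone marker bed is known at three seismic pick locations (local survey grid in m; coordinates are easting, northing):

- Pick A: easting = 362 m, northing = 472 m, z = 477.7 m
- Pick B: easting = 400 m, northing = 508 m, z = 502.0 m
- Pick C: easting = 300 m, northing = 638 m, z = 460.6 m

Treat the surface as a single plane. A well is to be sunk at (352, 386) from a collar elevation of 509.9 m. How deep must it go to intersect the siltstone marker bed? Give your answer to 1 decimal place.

46.3 m

Two edge vectors: Pick A→Pick B = (38, 36, 24.3), Pick A→Pick C = (-62, 166, -17.1).
Normal n = (Pick A→Pick B) × (Pick A→Pick C) = (-4649.4, -856.8, 8540).
So ∂z/∂easting = −n_x/n_z = 0.54443 and ∂z/∂northing = −n_y/n_z = 0.10033.
Intercept c from Pick A: 477.7 − 197.08 − 47.35 = 233.26.
At (352, 386): z_contact = 191.64 + 38.73 + 233.26 = 463.63 m.
Depth below ground = 509.9 − 463.63 = 46.3 m.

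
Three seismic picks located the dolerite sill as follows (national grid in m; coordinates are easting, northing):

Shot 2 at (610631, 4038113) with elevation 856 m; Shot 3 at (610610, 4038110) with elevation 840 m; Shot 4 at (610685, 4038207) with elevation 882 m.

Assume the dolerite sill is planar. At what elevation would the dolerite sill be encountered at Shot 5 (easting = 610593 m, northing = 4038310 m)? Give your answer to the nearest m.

792 m

Let the plane be z = a·easting + b·northing + c.
Shot 3−Shot 2: −21a − 3b = −16;  Shot 4−Shot 2: 54a + 94b = 26.
Solving gives a = 0.78697572, b = −0.17549669.
Then c = 856 − a·610631 − b·4038113 = 228979.69.
At (610593, 4038310): z = 480521.9 − 708710.0 + 228979.69 = 791.5 m.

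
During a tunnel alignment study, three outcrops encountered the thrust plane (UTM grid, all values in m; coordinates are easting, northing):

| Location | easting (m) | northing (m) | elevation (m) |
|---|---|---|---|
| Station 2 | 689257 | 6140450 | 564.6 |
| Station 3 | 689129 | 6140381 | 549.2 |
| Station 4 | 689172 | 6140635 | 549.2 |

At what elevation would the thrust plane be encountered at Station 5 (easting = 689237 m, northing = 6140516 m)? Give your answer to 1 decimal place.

Two edge vectors: Station 2→Station 3 = (-128, -69, -15.4), Station 2→Station 4 = (-85, 185, -15.4).
Normal n = (Station 2→Station 3) × (Station 2→Station 4) = (3911.6, -662.2, -29545).
So ∂z/∂easting = −n_x/n_z = 0.132394652 and ∂z/∂northing = −n_y/n_z = −0.022413268.
Intercept c from Station 2: 564.6 − 91253.94 + 137627.55 = 46938.21.
At (689237, 6140516): z = 91251.3 − 137629.0 + 46938.21 = 560.5 m.

560.5 m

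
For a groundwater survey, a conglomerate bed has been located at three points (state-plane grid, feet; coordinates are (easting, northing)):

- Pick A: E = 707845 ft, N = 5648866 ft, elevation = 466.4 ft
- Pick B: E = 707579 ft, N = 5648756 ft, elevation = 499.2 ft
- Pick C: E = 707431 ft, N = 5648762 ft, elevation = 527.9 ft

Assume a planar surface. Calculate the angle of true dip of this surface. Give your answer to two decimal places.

Two edge vectors: Pick A→Pick B = (-266, -110, 32.8), Pick A→Pick C = (-414, -104, 61.5).
Normal n = (Pick A→Pick B) × (Pick A→Pick C) = (-3353.8, 2779.8, -17876).
So ∂z/∂E = −n_x/n_z = −0.18761 and ∂z/∂N = −n_y/n_z = 0.15550.
Gradient magnitude |∇z| = √(a² + b²) = √(0.03520 + 0.02418) = 0.24368.
True dip = arctan(0.24368) = 13.70°, dipping toward SE (azimuth ≈ 130°).

13.70°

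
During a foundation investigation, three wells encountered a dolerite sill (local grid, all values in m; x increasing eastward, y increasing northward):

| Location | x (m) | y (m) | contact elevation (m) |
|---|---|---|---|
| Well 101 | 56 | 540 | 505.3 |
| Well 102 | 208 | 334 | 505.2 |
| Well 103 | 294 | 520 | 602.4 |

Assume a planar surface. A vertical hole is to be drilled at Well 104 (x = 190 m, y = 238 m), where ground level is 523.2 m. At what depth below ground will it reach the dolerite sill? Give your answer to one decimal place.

56.7 m

Two edge vectors: Well 101→Well 102 = (152, -206, -0.1), Well 101→Well 103 = (238, -20, 97.1).
Normal n = (Well 101→Well 102) × (Well 101→Well 103) = (-20004.6, -14783, 45988).
So ∂z/∂x = −n_x/n_z = 0.43500 and ∂z/∂y = −n_y/n_z = 0.32145.
Intercept c from Well 101: 505.3 − 24.36 − 173.58 = 307.36.
At (190, 238): z_contact = 82.65 + 76.51 + 307.36 = 466.51 m.
Depth below ground = 523.2 − 466.51 = 56.7 m.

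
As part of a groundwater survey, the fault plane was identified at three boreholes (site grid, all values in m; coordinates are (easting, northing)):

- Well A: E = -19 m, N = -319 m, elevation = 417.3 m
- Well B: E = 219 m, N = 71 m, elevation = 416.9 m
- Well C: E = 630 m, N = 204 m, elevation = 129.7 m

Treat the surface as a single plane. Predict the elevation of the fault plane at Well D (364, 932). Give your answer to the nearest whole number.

Two edge vectors: Well A→Well B = (238, 390, -0.4), Well A→Well C = (649, 523, -287.6).
Normal n = (Well A→Well B) × (Well A→Well C) = (-111954.8, 68189.2, -128636).
So ∂z/∂E = −n_x/n_z = −0.87032 and ∂z/∂N = −n_y/n_z = 0.53009.
Intercept c from Well A: 417.3 − 16.54 + 169.10 = 569.86.
At (364, 932): z = −316.8 + 494.0 + 569.86 = 747.1 m.

747 m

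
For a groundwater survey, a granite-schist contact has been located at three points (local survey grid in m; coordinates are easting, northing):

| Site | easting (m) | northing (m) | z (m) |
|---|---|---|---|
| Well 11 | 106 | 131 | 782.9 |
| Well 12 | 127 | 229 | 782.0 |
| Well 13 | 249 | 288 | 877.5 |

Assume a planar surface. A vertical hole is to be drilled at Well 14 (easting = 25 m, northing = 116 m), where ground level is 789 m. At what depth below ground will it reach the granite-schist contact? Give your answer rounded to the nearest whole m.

Let the plane be z = a·easting + b·northing + c.
Well 12−Well 11: 21a + 98b = −0.9;  Well 13−Well 11: 143a + 157b = 94.6.
Solving gives a = 0.87824, b = −0.19738.
Then c = 782.9 − a·106 − b·131 = 715.66.
At (25, 116): z_contact = 22.0 − 22.9 + 715.66 = 714.7 m.
Depth below ground = 789 − 714.7 = 74 m.

74 m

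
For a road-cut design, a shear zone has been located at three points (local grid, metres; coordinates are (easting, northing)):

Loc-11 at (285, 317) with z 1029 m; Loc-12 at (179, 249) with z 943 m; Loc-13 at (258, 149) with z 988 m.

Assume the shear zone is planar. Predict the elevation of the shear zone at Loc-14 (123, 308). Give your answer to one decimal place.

909.6 m

Two edge vectors: Loc-11→Loc-12 = (-106, -68, -86), Loc-11→Loc-13 = (-27, -168, -41).
Normal n = (Loc-11→Loc-12) × (Loc-11→Loc-13) = (-11660, -2024, 15972).
So ∂z/∂E = −n_x/n_z = 0.73003 and ∂z/∂N = −n_y/n_z = 0.12672.
Intercept c from Loc-11: 1029 − 208.06 − 40.17 = 780.77.
At (123, 308): z = 89.8 + 39.0 + 780.77 = 909.6 m.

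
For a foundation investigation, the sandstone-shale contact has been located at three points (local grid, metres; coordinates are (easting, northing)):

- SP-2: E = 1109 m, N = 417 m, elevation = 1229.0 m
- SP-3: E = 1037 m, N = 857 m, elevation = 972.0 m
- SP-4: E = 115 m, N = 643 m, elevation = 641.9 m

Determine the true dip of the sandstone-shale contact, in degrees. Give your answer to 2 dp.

34.78°

Let the plane be z = a·E + b·N + c.
SP-3−SP-2: −72a + 440b = −257;  SP-4−SP-2: −994a + 226b = −587.1.
Solving gives a = 0.47553, b = −0.50628.
Gradient magnitude |∇z| = √(a² + b²) = √(0.22613 + 0.25632) = 0.69459.
True dip = arctan(0.69459) = 34.78°, dipping toward NW (azimuth ≈ 317°).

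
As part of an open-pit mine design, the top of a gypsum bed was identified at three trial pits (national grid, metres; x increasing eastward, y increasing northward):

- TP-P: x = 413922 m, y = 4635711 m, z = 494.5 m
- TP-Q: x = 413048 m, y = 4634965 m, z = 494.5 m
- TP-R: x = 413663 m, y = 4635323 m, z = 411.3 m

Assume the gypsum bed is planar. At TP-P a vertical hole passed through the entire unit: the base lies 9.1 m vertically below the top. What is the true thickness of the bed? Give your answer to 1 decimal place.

7.6 m

Two edge vectors: TP-P→TP-Q = (-874, -746, 0), TP-P→TP-R = (-259, -388, -83.2).
Normal n = (TP-P→TP-Q) × (TP-P→TP-R) = (62067.2, -72716.8, 145898).
So ∂z/∂x = −n_x/n_z = −0.42542 and ∂z/∂y = −n_y/n_z = 0.49841.
|∇z| = √(a²+b²) = 0.65528, so dip δ = arctan(0.65528) = 33.24°.
True thickness = vertical thickness × cos δ = 9.1 × cos 33.24° = 7.6 m.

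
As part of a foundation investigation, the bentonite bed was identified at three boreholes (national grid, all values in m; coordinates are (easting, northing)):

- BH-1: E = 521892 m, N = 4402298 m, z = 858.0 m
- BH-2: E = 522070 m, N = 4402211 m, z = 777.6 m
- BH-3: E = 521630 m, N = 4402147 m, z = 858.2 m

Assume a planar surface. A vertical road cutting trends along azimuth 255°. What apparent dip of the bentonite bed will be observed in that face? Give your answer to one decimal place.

Let the plane be z = a·E + b·N + c.
BH-2−BH-1: 178a − 87b = −80.4;  BH-3−BH-1: −262a − 151b = 0.2.
Solving gives a = −0.24476, b = 0.42336.
Unit vector along 255° is (sin 255°, cos 255°) = (-0.9659, -0.2588).
Slope in that direction = a·(-0.9659) + b·(-0.2588) = 0.12685.
Apparent dip = arctan|0.12685| = 7.2° (true dip is 26.1°, so apparent ≤ true as expected).

7.2°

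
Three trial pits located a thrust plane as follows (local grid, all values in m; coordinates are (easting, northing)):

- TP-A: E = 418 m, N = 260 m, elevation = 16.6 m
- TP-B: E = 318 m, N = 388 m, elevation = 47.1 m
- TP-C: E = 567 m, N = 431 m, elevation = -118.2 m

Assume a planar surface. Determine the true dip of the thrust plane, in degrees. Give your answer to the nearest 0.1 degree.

Two edge vectors: TP-A→TP-B = (-100, 128, 30.5), TP-A→TP-C = (149, 171, -134.8).
Normal n = (TP-A→TP-B) × (TP-A→TP-C) = (-22469.9, -8935.5, -36172).
So ∂z/∂E = −n_x/n_z = −0.62120 and ∂z/∂N = −n_y/n_z = −0.24703.
Gradient magnitude |∇z| = √(a² + b²) = √(0.38588 + 0.06102) = 0.66851.
True dip = arctan(0.66851) = 33.8°, dipping toward ENE (azimuth ≈ 068°).

33.8°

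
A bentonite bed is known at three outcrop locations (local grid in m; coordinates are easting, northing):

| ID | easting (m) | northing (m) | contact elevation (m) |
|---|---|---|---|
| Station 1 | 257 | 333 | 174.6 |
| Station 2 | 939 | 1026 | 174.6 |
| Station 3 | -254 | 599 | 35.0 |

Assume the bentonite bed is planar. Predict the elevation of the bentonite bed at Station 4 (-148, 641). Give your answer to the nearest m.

47 m

Two edge vectors: Station 1→Station 2 = (682, 693, 0), Station 1→Station 3 = (-511, 266, -139.6).
Normal n = (Station 1→Station 2) × (Station 1→Station 3) = (-96742.8, 95207.2, 535535).
So ∂z/∂easting = −n_x/n_z = 0.18065 and ∂z/∂northing = −n_y/n_z = −0.17778.
Intercept c from Station 1: 174.6 − 46.43 + 59.20 = 187.37.
At (-148, 641): z = −26.7 − 114.0 + 187.37 = 46.7 m.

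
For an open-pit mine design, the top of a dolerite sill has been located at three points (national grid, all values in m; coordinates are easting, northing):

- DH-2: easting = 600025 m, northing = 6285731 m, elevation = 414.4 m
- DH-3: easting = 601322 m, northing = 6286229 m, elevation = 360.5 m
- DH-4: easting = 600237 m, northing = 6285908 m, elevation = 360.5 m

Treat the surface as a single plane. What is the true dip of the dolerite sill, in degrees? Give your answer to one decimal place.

Two edge vectors: DH-2→DH-3 = (1297, 498, -53.9), DH-2→DH-4 = (212, 177, -53.9).
Normal n = (DH-2→DH-3) × (DH-2→DH-4) = (-17301.9, 58481.5, 123993).
So ∂z/∂easting = −n_x/n_z = 0.13954 and ∂z/∂northing = −n_y/n_z = −0.47165.
Gradient magnitude |∇z| = √(a² + b²) = √(0.01947 + 0.22246) = 0.49186.
True dip = arctan(0.49186) = 26.2°, dipping toward NNW (azimuth ≈ 344°).

26.2°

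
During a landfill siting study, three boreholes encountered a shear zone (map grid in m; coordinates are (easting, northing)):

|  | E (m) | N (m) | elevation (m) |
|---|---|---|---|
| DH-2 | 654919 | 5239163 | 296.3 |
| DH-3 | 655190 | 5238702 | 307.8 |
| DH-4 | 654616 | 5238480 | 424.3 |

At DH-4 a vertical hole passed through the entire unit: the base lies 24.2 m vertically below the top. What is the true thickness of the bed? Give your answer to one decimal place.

Let the plane be z = a·E + b·N + c.
DH-3−DH-2: 271a − 461b = 11.5;  DH-4−DH-2: −303a − 683b = 128.
Solving gives a = −0.15750, b = −0.11753.
|∇z| = √(a²+b²) = 0.19652, so dip δ = arctan(0.19652) = 11.12°.
True thickness = vertical thickness × cos δ = 24.2 × cos 11.12° = 23.7 m.

23.7 m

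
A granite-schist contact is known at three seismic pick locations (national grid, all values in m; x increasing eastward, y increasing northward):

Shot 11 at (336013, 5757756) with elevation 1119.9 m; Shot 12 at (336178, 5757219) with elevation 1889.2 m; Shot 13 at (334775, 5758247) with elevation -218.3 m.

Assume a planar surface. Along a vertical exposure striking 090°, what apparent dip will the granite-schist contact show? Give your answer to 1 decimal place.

Two edge vectors: Shot 11→Shot 12 = (165, -537, 769.3), Shot 11→Shot 13 = (-1238, 491, -1338.2).
Normal n = (Shot 11→Shot 12) × (Shot 11→Shot 13) = (340887.1, -731590.4, -583791).
So ∂z/∂x = −n_x/n_z = 0.58392 and ∂z/∂y = −n_y/n_z = −1.25317.
Unit vector along 090° is (sin 90°, cos 90°) = (1.0000, 0.0000).
Slope in that direction = a·(1.0000) + b·(0.0000) = 0.58392.
Apparent dip = arctan|0.58392| = 30.3° (true dip is 54.1°, so apparent ≤ true as expected).

30.3°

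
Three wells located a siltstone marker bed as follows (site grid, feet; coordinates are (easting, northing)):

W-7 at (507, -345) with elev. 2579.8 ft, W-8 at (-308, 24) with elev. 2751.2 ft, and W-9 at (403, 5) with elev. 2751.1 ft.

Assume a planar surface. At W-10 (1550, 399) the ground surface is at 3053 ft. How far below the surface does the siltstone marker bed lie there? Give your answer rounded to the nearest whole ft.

93 ft

Two edge vectors: W-7→W-8 = (-815, 369, 171.4), W-7→W-9 = (-104, 350, 171.3).
Normal n = (W-7→W-8) × (W-7→W-9) = (3219.7, 121783.9, -246874).
So ∂z/∂E = −n_x/n_z = 0.01304 and ∂z/∂N = −n_y/n_z = 0.49330.
Intercept c from W-7: 2579.8 − 6.61 + 170.19 = 2743.38.
At (1550, 399): z_contact = 20.2 + 196.8 + 2743.38 = 2960.4 ft.
Depth below ground = 3053 − 2960.4 = 93 ft.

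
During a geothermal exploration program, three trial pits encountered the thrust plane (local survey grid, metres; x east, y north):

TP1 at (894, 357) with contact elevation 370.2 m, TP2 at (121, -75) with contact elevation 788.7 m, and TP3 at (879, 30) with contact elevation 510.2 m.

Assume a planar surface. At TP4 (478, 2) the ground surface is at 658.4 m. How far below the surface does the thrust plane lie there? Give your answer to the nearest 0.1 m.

12.3 m

Two edge vectors: TP1→TP2 = (-773, -432, 418.5), TP1→TP3 = (-15, -327, 140).
Normal n = (TP1→TP2) × (TP1→TP3) = (76369.5, 101942.5, 246291).
So ∂z/∂x = −n_x/n_z = −0.31008 and ∂z/∂y = −n_y/n_z = −0.41391.
Intercept c from TP1: 370.2 + 277.21 + 147.77 = 795.18.
At (478, 2): z_contact = −148.22 − 0.83 + 795.18 = 646.13 m.
Depth below ground = 658.4 − 646.13 = 12.3 m.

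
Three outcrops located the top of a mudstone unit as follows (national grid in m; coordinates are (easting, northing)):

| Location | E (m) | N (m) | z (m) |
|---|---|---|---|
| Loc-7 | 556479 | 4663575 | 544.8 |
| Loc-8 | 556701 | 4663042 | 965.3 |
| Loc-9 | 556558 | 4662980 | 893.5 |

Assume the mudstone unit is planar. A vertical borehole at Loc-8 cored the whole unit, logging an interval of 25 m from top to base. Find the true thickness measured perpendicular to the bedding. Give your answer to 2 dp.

18.88 m

Let the plane be z = a·E + b·N + c.
Loc-8−Loc-7: 222a − 533b = 420.5;  Loc-9−Loc-7: 79a − 595b = 348.7.
Solving gives a = 0.71503, b = −0.49111.
|∇z| = √(a²+b²) = 0.86744, so dip δ = arctan(0.86744) = 40.94°.
True thickness = vertical thickness × cos δ = 25 × cos 40.94° = 18.88 m.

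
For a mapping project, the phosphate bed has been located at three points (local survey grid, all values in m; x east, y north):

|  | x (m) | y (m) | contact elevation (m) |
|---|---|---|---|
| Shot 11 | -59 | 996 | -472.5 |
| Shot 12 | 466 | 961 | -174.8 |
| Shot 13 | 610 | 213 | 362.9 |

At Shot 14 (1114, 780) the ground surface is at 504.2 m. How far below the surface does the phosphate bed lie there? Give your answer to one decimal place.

226.4 m

Two edge vectors: Shot 11→Shot 12 = (525, -35, 297.7), Shot 11→Shot 13 = (669, -783, 835.4).
Normal n = (Shot 11→Shot 12) × (Shot 11→Shot 13) = (203860.1, -239423.7, -387660).
So ∂z/∂x = −n_x/n_z = 0.525873 and ∂z/∂y = −n_y/n_z = −0.617613.
Intercept c from Shot 11: -472.5 + 31.03 + 615.14 = 173.67.
At (1114, 780): z_contact = 585.82 − 481.74 + 173.67 = 277.75 m.
Depth below ground = 504.2 − 277.75 = 226.4 m.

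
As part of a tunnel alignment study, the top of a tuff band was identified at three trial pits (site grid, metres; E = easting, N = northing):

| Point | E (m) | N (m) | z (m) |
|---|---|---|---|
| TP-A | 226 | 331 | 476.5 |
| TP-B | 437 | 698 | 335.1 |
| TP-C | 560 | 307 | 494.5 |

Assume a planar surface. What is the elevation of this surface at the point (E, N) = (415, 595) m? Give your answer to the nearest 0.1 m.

Let the plane be z = a·E + b·N + c.
TP-B−TP-A: 211a + 367b = −141.4;  TP-C−TP-A: 334a − 24b = 18.
Solving gives a = 0.02517, b = −0.39976.
Then c = 476.5 − a·226 − b·331 = 603.13.
At (415, 595): z = 10.4 − 237.9 + 603.13 = 375.7 m.

375.7 m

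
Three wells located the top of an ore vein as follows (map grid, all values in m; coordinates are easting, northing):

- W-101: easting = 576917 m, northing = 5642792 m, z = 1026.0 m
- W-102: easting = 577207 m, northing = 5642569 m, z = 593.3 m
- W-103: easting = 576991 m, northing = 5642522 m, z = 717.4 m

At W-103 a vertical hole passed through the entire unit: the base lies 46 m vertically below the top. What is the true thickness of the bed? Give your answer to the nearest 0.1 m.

Let the plane be z = a·easting + b·northing + c.
W-102−W-101: 290a − 223b = −432.7;  W-103−W-101: 74a − 270b = −308.6.
Solving gives a = −0.77691, b = 0.93003.
|∇z| = √(a²+b²) = 1.21183, so dip δ = arctan(1.21183) = 50.47°.
True thickness = vertical thickness × cos δ = 46 × cos 50.47° = 29.3 m.

29.3 m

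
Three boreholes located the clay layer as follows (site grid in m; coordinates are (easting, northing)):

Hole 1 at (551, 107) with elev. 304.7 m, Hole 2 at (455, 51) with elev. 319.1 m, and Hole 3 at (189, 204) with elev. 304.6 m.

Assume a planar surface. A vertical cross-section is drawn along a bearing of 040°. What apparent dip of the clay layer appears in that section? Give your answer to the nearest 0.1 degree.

9.4°

Let the plane be z = a·E + b·N + c.
Hole 2−Hole 1: −96a − 56b = 14.4;  Hole 3−Hole 1: −362a + 97b = −0.1.
Solving gives a = −0.04703, b = −0.17653.
Unit vector along 040° is (sin 40°, cos 40°) = (0.6428, 0.7660).
Slope in that direction = a·(0.6428) + b·(0.7660) = −0.16546.
Apparent dip = arctan|0.16546| = 9.4° (true dip is 10.4°, so apparent ≤ true as expected).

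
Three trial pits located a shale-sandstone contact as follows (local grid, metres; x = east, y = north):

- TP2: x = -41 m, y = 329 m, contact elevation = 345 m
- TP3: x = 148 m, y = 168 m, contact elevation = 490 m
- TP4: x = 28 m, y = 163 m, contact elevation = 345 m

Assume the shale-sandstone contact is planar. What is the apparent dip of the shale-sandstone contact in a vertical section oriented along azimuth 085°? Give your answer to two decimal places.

50.80°

Let the plane be z = a·x + b·y + c.
TP3−TP2: 189a − 161b = 145;  TP4−TP2: 69a − 166b = 0.
Solving gives a = 1.18776, b = 0.49371.
Unit vector along 085° is (sin 85°, cos 85°) = (0.9962, 0.0872).
Slope in that direction = a·(0.9962) + b·(0.0872) = 1.22627.
Apparent dip = arctan|1.22627| = 50.80° (true dip is 52.1°, so apparent ≤ true as expected).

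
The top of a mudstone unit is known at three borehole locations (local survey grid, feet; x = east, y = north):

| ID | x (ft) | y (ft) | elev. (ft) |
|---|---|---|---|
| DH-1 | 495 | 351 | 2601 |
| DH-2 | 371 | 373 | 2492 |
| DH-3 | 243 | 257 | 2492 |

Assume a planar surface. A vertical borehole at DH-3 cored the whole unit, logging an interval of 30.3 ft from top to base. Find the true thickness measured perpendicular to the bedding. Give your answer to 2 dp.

20.44 ft

Two edge vectors: DH-1→DH-2 = (-124, 22, -109), DH-1→DH-3 = (-252, -94, -109).
Normal n = (DH-1→DH-2) × (DH-1→DH-3) = (-12644, 13952, 17200).
So ∂z/∂x = −n_x/n_z = 0.73512 and ∂z/∂y = −n_y/n_z = −0.81116.
|∇z| = √(a²+b²) = 1.09471, so dip δ = arctan(1.09471) = 47.59°.
True thickness = vertical thickness × cos δ = 30.3 × cos 47.59° = 20.44 ft.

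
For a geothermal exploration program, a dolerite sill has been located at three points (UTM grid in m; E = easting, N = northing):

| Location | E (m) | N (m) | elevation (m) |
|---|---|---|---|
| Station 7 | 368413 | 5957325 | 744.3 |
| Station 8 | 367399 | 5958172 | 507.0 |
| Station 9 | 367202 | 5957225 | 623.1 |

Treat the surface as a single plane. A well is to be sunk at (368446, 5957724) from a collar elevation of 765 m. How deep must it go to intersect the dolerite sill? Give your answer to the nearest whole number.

Let the plane be z = a·E + b·N + c.
Station 8−Station 7: −1014a + 847b = −237.3;  Station 9−Station 7: −1211a − 100b = −121.2.
Solving gives a = 0.11213246, b = −0.14592407.
Then c = 744.3 − a·368413 − b·5957325 = 828750.35.
At (368446, 5957724): z_contact = 41314.8 − 869375.3 + 828750.35 = 689.8 m.
Depth below ground = 765 − 689.8 = 75 m.

75 m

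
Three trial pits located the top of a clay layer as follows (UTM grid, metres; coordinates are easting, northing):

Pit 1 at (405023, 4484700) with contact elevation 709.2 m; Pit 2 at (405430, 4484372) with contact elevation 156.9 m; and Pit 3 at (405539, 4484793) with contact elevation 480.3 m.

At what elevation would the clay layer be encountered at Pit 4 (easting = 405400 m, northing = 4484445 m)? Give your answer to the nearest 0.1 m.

242.8 m

Two edge vectors: Pit 1→Pit 2 = (407, -328, -552.3), Pit 1→Pit 3 = (516, 93, -228.9).
Normal n = (Pit 1→Pit 2) × (Pit 1→Pit 3) = (126443.1, -191824.5, 207099).
So ∂z/∂easting = −n_x/n_z = −0.610544232 and ∂z/∂northing = −n_y/n_z = 0.926245419.
Intercept c from Pit 1: 709.2 + 247284.46 − 4153932.83 = −3905939.17.
At (405400, 4484445): z = −247514.6 + 4153696.6 − 3905939.17 = 242.8 m.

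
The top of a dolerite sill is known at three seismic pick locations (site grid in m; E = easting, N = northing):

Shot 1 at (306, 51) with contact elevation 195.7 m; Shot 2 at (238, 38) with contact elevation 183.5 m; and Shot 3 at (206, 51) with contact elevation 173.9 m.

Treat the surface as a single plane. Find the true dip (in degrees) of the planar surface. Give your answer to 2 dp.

Let the plane be z = a·E + b·N + c.
Shot 2−Shot 1: −68a − 13b = −12.2;  Shot 3−Shot 1: −100a + 0b = −21.8.
Solving gives a = 0.21800, b = −0.20185.
Gradient magnitude |∇z| = √(a² + b²) = √(0.04752 + 0.04074) = 0.29710.
True dip = arctan(0.29710) = 16.55°, dipping toward NW (azimuth ≈ 313°).

16.55°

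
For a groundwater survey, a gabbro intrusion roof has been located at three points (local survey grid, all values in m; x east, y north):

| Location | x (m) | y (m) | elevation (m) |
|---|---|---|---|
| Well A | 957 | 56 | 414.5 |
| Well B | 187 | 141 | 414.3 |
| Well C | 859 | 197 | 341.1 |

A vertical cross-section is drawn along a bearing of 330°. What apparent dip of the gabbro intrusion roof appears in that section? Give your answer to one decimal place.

24.6°

Two edge vectors: Well A→Well B = (-770, 85, -0.2), Well A→Well C = (-98, 141, -73.4).
Normal n = (Well A→Well B) × (Well A→Well C) = (-6210.8, -56498.4, -100240).
So ∂z/∂x = −n_x/n_z = −0.06196 and ∂z/∂y = −n_y/n_z = −0.56363.
Unit vector along 330° is (sin 330°, cos 330°) = (-0.5000, 0.8660).
Slope in that direction = a·(-0.5000) + b·(0.8660) = −0.45714.
Apparent dip = arctan|0.45714| = 24.6° (true dip is 29.6°, so apparent ≤ true as expected).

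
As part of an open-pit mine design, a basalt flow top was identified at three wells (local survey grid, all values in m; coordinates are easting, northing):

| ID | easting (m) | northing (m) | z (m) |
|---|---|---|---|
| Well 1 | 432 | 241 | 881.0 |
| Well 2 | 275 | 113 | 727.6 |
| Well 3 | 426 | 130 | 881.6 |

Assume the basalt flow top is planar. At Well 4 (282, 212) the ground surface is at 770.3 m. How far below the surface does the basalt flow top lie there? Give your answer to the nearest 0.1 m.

41.5 m

Two edge vectors: Well 1→Well 2 = (-157, -128, -153.4), Well 1→Well 3 = (-6, -111, 0.6).
Normal n = (Well 1→Well 2) × (Well 1→Well 3) = (-17104.2, 1014.6, 16659).
So ∂z/∂easting = −n_x/n_z = 1.02672 and ∂z/∂northing = −n_y/n_z = −0.06090.
Intercept c from Well 1: 881 − 443.54 + 14.68 = 452.13.
At (282, 212): z_contact = 289.54 − 12.91 + 452.13 = 728.76 m.
Depth below ground = 770.3 − 728.76 = 41.5 m.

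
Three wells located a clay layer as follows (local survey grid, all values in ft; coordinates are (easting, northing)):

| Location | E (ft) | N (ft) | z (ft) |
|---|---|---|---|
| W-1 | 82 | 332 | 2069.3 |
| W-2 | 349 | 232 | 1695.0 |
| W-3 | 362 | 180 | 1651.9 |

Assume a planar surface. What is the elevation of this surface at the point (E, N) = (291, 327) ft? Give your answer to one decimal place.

1815.0 ft

Two edge vectors: W-1→W-2 = (267, -100, -374.3), W-1→W-3 = (280, -152, -417.4).
Normal n = (W-1→W-2) × (W-1→W-3) = (-15153.6, 6641.8, -12584).
So ∂z/∂E = −n_x/n_z = −1.20420 and ∂z/∂N = −n_y/n_z = 0.52780.
Intercept c from W-1: 2069.3 + 98.74 − 175.23 = 1992.82.
At (291, 327): z = −350.4 + 172.6 + 1992.82 = 1815.0 ft.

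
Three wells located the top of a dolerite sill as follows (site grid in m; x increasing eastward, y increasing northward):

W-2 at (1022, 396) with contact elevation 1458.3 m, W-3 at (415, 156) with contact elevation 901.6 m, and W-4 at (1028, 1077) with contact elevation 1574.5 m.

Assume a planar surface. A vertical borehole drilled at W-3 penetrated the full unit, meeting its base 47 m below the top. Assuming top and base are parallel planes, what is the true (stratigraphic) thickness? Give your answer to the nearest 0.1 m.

Two edge vectors: W-2→W-3 = (-607, -240, -556.7), W-2→W-4 = (6, 681, 116.2).
Normal n = (W-2→W-3) × (W-2→W-4) = (351224.7, 67193.2, -411927).
So ∂z/∂x = −n_x/n_z = 0.85264 and ∂z/∂y = −n_y/n_z = 0.16312.
|∇z| = √(a²+b²) = 0.86810, so dip δ = arctan(0.86810) = 40.96°.
True thickness = vertical thickness × cos δ = 47 × cos 40.96° = 35.5 m.

35.5 m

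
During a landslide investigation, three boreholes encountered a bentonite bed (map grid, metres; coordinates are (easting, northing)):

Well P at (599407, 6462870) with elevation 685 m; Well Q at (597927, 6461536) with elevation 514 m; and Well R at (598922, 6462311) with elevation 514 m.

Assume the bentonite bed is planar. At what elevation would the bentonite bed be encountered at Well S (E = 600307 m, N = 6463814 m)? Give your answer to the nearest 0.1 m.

Two edge vectors: Well P→Well Q = (-1480, -1334, -171), Well P→Well R = (-485, -559, -171).
Normal n = (Well P→Well Q) × (Well P→Well R) = (132525, -170145, 180330).
So ∂z/∂E = −n_x/n_z = −0.734902678 and ∂z/∂N = −n_y/n_z = 0.943520213.
Intercept c from Well P: 685 + 440505.81 − 6097848.48 = −5656657.67.
At (600307, 6463814): z = −441167.2 + 6098739.2 − 5656657.67 = 914.3 m.

914.3 m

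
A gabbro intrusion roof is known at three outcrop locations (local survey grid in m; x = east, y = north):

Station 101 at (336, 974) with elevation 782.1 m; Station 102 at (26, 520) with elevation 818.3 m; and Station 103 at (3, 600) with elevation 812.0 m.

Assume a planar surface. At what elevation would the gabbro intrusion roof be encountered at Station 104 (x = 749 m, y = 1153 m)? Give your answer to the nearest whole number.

Let the plane be z = a·x + b·y + c.
Station 102−Station 101: −310a − 454b = 36.2;  Station 103−Station 101: −333a − 374b = 29.9.
Solving gives a = −0.00102, b = −0.07904.
Then c = 782.1 − a·336 − b·974 = 859.43.
At (749, 1153): z = −0.8 − 91.1 + 859.43 = 767.5 m.

768 m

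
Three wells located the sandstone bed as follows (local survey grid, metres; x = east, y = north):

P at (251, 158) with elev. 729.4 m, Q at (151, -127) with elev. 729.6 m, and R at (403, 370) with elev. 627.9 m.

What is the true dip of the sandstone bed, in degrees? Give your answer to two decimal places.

54.14°

Two edge vectors: P→Q = (-100, -285, 0.2), P→R = (152, 212, -101.5).
Normal n = (P→Q) × (P→R) = (28885.1, -10119.6, 22120).
So ∂z/∂x = −n_x/n_z = −1.30584 and ∂z/∂y = −n_y/n_z = 0.45749.
Gradient magnitude |∇z| = √(a² + b²) = √(1.70521 + 0.20929) = 1.38366.
True dip = arctan(1.38366) = 54.14°, dipping toward ESE (azimuth ≈ 109°).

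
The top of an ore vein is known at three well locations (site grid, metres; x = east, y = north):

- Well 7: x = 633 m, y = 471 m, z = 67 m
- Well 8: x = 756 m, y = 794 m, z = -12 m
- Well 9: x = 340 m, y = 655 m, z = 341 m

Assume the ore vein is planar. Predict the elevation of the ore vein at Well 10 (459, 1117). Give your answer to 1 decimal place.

278.0 m

Two edge vectors: Well 7→Well 8 = (123, 323, -79), Well 7→Well 9 = (-293, 184, 274).
Normal n = (Well 7→Well 8) × (Well 7→Well 9) = (103038, -10555, 117271).
So ∂z/∂x = −n_x/n_z = −0.878632 and ∂z/∂y = −n_y/n_z = 0.090005.
Intercept c from Well 7: 67 + 556.17 − 42.39 = 580.78.
At (459, 1117): z = −403.3 + 100.5 + 580.78 = 278.0 m.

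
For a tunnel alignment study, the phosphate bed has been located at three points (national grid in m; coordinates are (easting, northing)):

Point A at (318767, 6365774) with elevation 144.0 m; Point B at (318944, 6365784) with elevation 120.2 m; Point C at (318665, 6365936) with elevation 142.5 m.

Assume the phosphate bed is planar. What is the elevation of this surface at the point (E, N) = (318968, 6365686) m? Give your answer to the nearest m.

126 m

Two edge vectors: Point A→Point B = (177, 10, -23.8), Point A→Point C = (-102, 162, -1.5).
Normal n = (Point A→Point B) × (Point A→Point C) = (3840.6, 2693.1, 29694).
So ∂z/∂E = −n_x/n_z = −0.12933926 and ∂z/∂N = −n_y/n_z = −0.09069509.
Intercept c from Point A: 144 + 41229.09 + 577344.45 = 618717.53.
At (318968, 6365686): z = −41255.1 − 577336.5 + 618717.53 = 126.0 m.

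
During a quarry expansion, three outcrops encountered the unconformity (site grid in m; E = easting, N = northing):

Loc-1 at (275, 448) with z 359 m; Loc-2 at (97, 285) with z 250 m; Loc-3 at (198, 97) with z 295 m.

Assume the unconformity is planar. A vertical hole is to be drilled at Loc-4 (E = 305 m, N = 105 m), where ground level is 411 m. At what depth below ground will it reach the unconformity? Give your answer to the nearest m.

56 m

Let the plane be z = a·E + b·N + c.
Loc-2−Loc-1: −178a − 163b = −109;  Loc-3−Loc-1: −77a − 351b = −64.
Solving gives a = 0.55735, b = 0.06007.
Then c = 359 − a·275 − b·448 = 178.82.
At (305, 105): z_contact = 170.0 + 6.3 + 178.82 = 355.1 m.
Depth below ground = 411 − 355.1 = 56 m.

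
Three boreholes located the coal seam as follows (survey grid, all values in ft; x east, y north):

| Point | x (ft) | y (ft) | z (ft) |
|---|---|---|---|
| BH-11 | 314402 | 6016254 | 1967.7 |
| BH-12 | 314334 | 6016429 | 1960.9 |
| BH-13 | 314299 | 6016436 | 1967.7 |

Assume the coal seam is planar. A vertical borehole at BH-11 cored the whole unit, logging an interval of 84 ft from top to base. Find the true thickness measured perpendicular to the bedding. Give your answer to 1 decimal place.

Let the plane be z = a·x + b·y + c.
BH-12−BH-11: −68a + 175b = −6.8;  BH-13−BH-11: −103a + 182b = 0.
Solving gives a = −0.21908, b = −0.12399.
|∇z| = √(a²+b²) = 0.25173, so dip δ = arctan(0.25173) = 14.13°.
True thickness = vertical thickness × cos δ = 84 × cos 14.13° = 81.5 ft.

81.5 ft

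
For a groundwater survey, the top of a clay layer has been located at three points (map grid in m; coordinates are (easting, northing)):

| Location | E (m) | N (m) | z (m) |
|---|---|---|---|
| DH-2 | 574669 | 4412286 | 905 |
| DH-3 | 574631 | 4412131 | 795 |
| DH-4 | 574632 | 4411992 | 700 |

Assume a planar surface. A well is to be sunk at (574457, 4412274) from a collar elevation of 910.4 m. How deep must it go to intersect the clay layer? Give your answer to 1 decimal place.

35.6 m

Two edge vectors: DH-2→DH-3 = (-38, -155, -110), DH-2→DH-4 = (-37, -294, -205).
Normal n = (DH-2→DH-3) × (DH-2→DH-4) = (-565, -3720, 5437).
So ∂z/∂E = −n_x/n_z = 0.103917602 and ∂z/∂N = −n_y/n_z = 0.684200846.
Intercept c from DH-2: 905 − 59718.22 − 3018889.81 = −3077703.04.
At (574457, 4412274): z_contact = 59696.19 + 3018881.60 − 3077703.04 = 874.76 m.
Depth below ground = 910.4 − 874.76 = 35.6 m.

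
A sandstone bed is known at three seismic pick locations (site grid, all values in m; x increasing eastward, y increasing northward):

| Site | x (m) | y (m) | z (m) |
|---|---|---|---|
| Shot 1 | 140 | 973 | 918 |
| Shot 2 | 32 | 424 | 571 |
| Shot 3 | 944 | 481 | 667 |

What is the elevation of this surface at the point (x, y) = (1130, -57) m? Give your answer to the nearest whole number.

346 m

Two edge vectors: Shot 1→Shot 2 = (-108, -549, -347), Shot 1→Shot 3 = (804, -492, -251).
Normal n = (Shot 1→Shot 2) × (Shot 1→Shot 3) = (-32925, -306096, 494532).
So ∂z/∂x = −n_x/n_z = 0.06658 and ∂z/∂y = −n_y/n_z = 0.61896.
Intercept c from Shot 1: 918 − 9.32 − 602.25 = 306.43.
At (1130, -57): z = 75.2 − 35.3 + 306.43 = 346.4 m.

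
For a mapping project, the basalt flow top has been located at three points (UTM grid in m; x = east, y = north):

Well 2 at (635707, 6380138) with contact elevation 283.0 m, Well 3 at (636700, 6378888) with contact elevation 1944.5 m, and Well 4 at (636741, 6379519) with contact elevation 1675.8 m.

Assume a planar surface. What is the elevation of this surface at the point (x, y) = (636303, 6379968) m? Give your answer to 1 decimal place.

Two edge vectors: Well 2→Well 3 = (993, -1250, 1661.5), Well 2→Well 4 = (1034, -619, 1392.8).
Normal n = (Well 2→Well 3) × (Well 2→Well 4) = (-712531.5, 334940.6, 677833).
So ∂z/∂x = −n_x/n_z = 1.051190337 and ∂z/∂y = −n_y/n_z = −0.494134396.
Intercept c from Well 2: 283 − 668249.06 + 3152645.64 = 2484679.58.
At (636303, 6379968): z = 668875.6 − 3152561.6 + 2484679.58 = 993.5 m.

993.5 m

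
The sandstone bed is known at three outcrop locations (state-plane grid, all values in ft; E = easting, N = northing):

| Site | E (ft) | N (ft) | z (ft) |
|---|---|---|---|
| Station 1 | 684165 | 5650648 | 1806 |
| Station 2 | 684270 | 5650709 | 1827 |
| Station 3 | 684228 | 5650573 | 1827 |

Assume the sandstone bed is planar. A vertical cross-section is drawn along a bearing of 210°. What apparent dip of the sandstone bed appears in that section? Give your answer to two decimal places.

3.24°

Two edge vectors: Station 1→Station 2 = (105, 61, 21), Station 1→Station 3 = (63, -75, 21).
Normal n = (Station 1→Station 2) × (Station 1→Station 3) = (2856, -882, -11718).
So ∂z/∂E = −n_x/n_z = 0.24373 and ∂z/∂N = −n_y/n_z = −0.07527.
Unit vector along 210° is (sin 210°, cos 210°) = (-0.5000, -0.8660).
Slope in that direction = a·(-0.5000) + b·(-0.8660) = −0.05668.
Apparent dip = arctan|0.05668| = 3.24° (true dip is 14.3°, so apparent ≤ true as expected).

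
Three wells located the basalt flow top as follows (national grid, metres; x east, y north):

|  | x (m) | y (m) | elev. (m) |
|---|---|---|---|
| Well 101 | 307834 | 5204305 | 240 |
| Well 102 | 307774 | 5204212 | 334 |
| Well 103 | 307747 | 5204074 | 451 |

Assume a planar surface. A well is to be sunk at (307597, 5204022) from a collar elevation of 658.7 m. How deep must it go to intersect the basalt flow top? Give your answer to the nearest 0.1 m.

Let the plane be z = a·x + b·y + c.
Well 102−Well 101: −60a − 93b = 94;  Well 103−Well 101: −87a − 231b = 211.
Solving gives a = −0.362454498, b = −0.776911076.
Then c = 240 − a·307834 − b·5204305 = 4155098.02.
At (307597, 5204022): z_contact = −111489.92 − 4043062.33 + 4155098.02 = 545.77 m.
Depth below ground = 658.7 − 545.77 = 112.9 m.

112.9 m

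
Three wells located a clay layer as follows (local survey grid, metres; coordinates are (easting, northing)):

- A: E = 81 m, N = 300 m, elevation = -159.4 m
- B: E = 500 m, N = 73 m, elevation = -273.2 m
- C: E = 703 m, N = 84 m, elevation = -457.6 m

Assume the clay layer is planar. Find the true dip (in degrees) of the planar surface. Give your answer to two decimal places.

Let the plane be z = a·E + b·N + c.
B−A: 419a − 227b = −113.8;  C−A: 622a − 216b = −298.2.
Solving gives a = −0.85048, b = −1.06850.
Gradient magnitude |∇z| = √(a² + b²) = √(0.72331 + 1.14169) = 1.36565.
True dip = arctan(1.36565) = 53.79°, dipping toward NE (azimuth ≈ 039°).

53.79°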